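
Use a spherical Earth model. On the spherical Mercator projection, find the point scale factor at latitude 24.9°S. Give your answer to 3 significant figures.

1.10

For Mercator, h = k = sec φ (a conformal cylindrical projection has a single point scale, 1/cos φ).
k = 1/cos 24.9° = 1/0.9070 = 1.102.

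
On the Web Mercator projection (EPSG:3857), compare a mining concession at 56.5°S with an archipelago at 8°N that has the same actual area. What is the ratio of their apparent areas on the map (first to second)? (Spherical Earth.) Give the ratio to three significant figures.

3.22

Mercator areal scale is sec²φ.
At 56.5°: sec²(56.5°) = 1/0.5519² = 3.283.
At 8°: sec²(8°) = 1/0.9903² = 1.020.
Ratio = 3.283/1.020 = cos²(8°)/cos²(56.5°) ≈ 3.22.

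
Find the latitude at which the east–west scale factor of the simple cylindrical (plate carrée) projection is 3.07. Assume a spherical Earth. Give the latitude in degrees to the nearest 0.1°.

71.0°

Plate carrée: h = 1, k = sec φ along parallels.
sec φ = 3.07  ⇒  cos φ = 0.3257  ⇒  φ ≈ 71.0°.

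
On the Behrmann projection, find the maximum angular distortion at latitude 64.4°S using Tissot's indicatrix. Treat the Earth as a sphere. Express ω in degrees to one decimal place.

73.9°

The Behrmann projection is cylindrical equal-area with φ₀ = 30°. For cylindrical equal-area with standard parallel φ₀, h = cos φ / cos φ₀ and k = cos φ₀ / cos φ, so h·k = 1.
At 64.4°: h = 0.4989, k = 2.004; principal scales a = 2.004, b = 0.4989.
sin(ω/2) = (a − b)/(a + b) = 1.505/2.503 = 0.6014, so ω = 2 arcsin(0.6014) ≈ 73.9°.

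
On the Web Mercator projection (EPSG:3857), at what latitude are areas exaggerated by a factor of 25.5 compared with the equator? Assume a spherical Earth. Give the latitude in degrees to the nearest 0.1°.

Mercator areal scale is sec²φ.
sec²φ = 25.5  ⇒  cos²φ = 0.03922  ⇒  cos φ = 0.1980.
φ = arccos(0.1980) ≈ 78.6°.

78.6°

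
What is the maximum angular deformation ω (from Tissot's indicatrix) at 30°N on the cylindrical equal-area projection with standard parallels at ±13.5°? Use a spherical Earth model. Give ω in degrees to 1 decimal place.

13.2°

For cylindrical equal-area with standard parallel φ₀, h = cos φ / cos φ₀ and k = cos φ₀ / cos φ, so h·k = 1.
At 30°: h = 0.8906, k = 1.123; principal scales a = 1.123, b = 0.8906.
sin(ω/2) = (a − b)/(a + b) = 0.2322/2.013 = 0.1153, so ω = 2 arcsin(0.1153) ≈ 13.2°.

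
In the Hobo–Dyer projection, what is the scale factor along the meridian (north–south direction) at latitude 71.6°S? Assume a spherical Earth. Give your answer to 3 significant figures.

Hobo–Dyer is a cylindrical equal-area projection with standard parallels at ±37.5°. For cylindrical equal-area with standard parallel φ₀, h = cos φ / cos φ₀ and k = cos φ₀ / cos φ, so h·k = 1.
h = cos 71.6° / cos 37.5° = 0.3156/0.7934 = 0.3979.

0.398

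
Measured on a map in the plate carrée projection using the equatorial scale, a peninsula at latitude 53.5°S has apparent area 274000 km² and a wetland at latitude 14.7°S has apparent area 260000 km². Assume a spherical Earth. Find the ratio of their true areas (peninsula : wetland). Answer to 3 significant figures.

0.648

On the plate carrée, areal scale = h·k = 1 × sec φ, so true area = apparent × cos φ.
True area of peninsula: 274000 × cos(53.5°) = 274000 × 0.5948 = 163000 km².
True area of wetland: 260000 × cos(14.7°) = 260000 × 0.9673 = 251500 km².
Ratio = 163000 / 251500 ≈ 0.648.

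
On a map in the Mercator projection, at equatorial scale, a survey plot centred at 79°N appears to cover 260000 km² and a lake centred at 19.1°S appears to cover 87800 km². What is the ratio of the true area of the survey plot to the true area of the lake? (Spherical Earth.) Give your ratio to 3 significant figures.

Mercator's areal exaggeration is sec²φ; hence true area = (apparent area) · cos²φ.
True area of survey plot: 260000 × cos²(79°) = 260000 × 0.03641 = 9466 km².
True area of lake: 87800 × cos²(19.1°) = 87800 × 0.8929 = 78400 km².
Ratio = 9466 / 78400 ≈ 0.121.

0.121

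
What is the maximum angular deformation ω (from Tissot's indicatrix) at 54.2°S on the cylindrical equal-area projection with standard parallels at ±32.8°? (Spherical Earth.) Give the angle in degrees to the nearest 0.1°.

40.7°

For cylindrical equal-area with standard parallel φ₀, h = cos φ / cos φ₀ and k = cos φ₀ / cos φ, so h·k = 1.
At 54.2°: h = 0.6959, k = 1.437; principal scales a = 1.437, b = 0.6959.
sin(ω/2) = (a − b)/(a + b) = 0.7411/2.133 = 0.3474, so ω = 2 arcsin(0.3474) ≈ 40.7°.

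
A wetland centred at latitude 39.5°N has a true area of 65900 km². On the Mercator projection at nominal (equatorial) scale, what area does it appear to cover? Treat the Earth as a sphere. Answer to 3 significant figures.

111000 km²

For Mercator, h = k = sec φ (a conformal cylindrical projection has a single point scale, 1/cos φ).
Areal scale = k² = sec²φ = 1/cos²(39.5°) = 1/0.7716² = 1.680.
Apparent area = 65900 × 1.680 ≈ 111000 km².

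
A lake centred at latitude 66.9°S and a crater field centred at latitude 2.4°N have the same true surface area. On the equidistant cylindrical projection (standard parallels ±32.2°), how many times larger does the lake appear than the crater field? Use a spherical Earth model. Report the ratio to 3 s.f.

With standard parallel φ₀ = 32.2°, the equirectangular projection gives x = Rλ cos φ₀, y = Rφ, so h = 1 and k = cos 32.2° / cos φ.
Areal scale at 66.9°: h·k = 1.000 × 2.157 = 2.157.
Areal scale at 2.4°: h·k = 1.000 × 0.8469 = 0.8469.
Ratio = 2.157/0.8469 ≈ 2.55.

2.55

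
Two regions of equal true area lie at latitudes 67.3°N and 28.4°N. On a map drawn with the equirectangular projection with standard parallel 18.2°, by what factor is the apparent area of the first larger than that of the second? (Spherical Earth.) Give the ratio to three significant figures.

2.28

In the equirectangular projection with standard parallel φ₀ = 18.2° (x = Rλ cos φ₀, y = Rφ), meridians are true-scale (h = 1) and the parallel scale is k = cos φ₀ / cos φ.
Areal scale at 67.3°: h·k = 1.000 × 2.462 = 2.462.
Areal scale at 28.4°: h·k = 1.000 × 1.080 = 1.080.
Ratio = 2.462/1.080 ≈ 2.28.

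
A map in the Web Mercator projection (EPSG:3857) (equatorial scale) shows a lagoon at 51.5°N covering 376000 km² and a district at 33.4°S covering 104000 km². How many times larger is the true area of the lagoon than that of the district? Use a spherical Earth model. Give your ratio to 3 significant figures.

Since Mercator area scale is 1/cos²φ, the true area equals the apparent area multiplied by cos²φ.
True area of lagoon: 376000 × cos²(51.5°) = 376000 × 0.3875 = 145700 km².
True area of district: 104000 × cos²(33.4°) = 104000 × 0.6970 = 72480 km².
Ratio = 145700 / 72480 ≈ 2.01.

2.01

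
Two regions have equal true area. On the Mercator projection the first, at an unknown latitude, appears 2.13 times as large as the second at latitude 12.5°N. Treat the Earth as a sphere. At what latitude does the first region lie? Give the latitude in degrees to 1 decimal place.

For equal true areas on Mercator, apparent areas scale as sec²φ, so the ratio is cos²φ₂ / cos²φ₁.
cos²φ₂ / cos²φ₁ = 2.13  ⇒  cos φ₁ = cos 12.5° / √2.13 = 0.9763/1.459 = 0.6689.
φ₁ = arccos(0.6689) ≈ 48.0°.

48.0°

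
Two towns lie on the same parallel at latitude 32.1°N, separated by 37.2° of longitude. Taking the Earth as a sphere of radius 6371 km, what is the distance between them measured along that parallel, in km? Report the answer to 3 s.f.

3500 km

Arc length along a parallel = R cos φ · Δλ (with Δλ in radians).
= 6371 × cos 32.1° × (37.2° × π/180) = 6371 × 0.8471 × 0.6493 ≈ 3500 km.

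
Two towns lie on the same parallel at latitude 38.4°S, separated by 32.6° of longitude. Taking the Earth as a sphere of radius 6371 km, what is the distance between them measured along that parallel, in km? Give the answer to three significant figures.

Arc length along a parallel = R cos φ · Δλ (with Δλ in radians).
= 6371 × cos 38.4° × (32.6° × π/180) = 6371 × 0.7837 × 0.5690 ≈ 2840 km.

2840 km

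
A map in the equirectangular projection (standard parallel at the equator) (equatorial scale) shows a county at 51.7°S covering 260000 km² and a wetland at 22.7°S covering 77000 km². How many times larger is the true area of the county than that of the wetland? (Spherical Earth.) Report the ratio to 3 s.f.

Plate carrée has h = 1 and k = sec φ, giving areal scale sec φ; true area = (apparent area) · cos φ.
True area of county: 260000 × cos(51.7°) = 260000 × 0.6198 = 161100 km².
True area of wetland: 77000 × cos(22.7°) = 77000 × 0.9225 = 71040 km².
Ratio = 161100 / 71040 ≈ 2.27.

2.27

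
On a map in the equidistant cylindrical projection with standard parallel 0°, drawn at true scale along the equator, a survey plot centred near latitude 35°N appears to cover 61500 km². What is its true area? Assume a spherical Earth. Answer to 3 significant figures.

50400 km²

In the plate carrée (x = Rλ, y = Rφ), meridians are true-scale (h = 1) and parallels are stretched by k = sec φ.
Areal scale = h·k = 1 × sec φ; at 35°, h = 1.000, k = 1.221, so h·k = 1.221.
True area = apparent / (areal scale) = 61500 / 1.221 ≈ 50400 km².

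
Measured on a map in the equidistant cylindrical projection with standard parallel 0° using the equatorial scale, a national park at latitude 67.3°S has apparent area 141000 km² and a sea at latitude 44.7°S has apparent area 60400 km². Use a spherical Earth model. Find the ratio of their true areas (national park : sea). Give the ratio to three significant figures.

1.27

Plate carrée has h = 1 and k = sec φ, giving areal scale sec φ; true area = (apparent area) · cos φ.
True area of national park: 141000 × cos(67.3°) = 141000 × 0.3859 = 54410 km².
True area of sea: 60400 × cos(44.7°) = 60400 × 0.7108 = 42930 km².
Ratio = 54410 / 42930 ≈ 1.27.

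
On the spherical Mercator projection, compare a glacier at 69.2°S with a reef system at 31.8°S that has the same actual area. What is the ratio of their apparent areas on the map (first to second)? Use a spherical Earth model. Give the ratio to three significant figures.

5.73

Mercator is conformal with k = sec φ, so areal scale = k² = sec²φ.
At 69.2°: sec²(69.2°) = 1/0.3551² = 7.930.
At 31.8°: sec²(31.8°) = 1/0.8499² = 1.384.
Ratio = 7.930/1.384 = cos²(31.8°)/cos²(69.2°) ≈ 5.73.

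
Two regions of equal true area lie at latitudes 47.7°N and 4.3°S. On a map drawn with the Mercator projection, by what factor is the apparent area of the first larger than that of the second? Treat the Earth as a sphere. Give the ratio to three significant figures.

2.20

On Mercator, area is exaggerated by sec²φ = 1/cos²φ.
At 47.7°: sec²(47.7°) = 1/0.6730² = 2.208.
At 4.3°: sec²(4.3°) = 1/0.9972² = 1.006.
Ratio = 2.208/1.006 = cos²(4.3°)/cos²(47.7°) ≈ 2.20.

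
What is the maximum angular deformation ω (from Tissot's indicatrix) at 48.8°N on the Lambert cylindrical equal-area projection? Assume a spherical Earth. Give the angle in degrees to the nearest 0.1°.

46.5°

The Lambert cylindrical equal-area projection is the cylindrical equal-area projection with its standard parallel at the equator (φ₀ = 0). Cylindrical equal-area (φ₀ = 0°): h = cos φ / cos 0° along meridians, k = cos 0° / cos φ along parallels; h·k = 1.
At 48.8°: h = 0.6587, k = 1.518; principal scales a = 1.518, b = 0.6587.
sin(ω/2) = (a − b)/(a + b) = 0.8595/2.177 = 0.3948, so ω = 2 arcsin(0.3948) ≈ 46.5°.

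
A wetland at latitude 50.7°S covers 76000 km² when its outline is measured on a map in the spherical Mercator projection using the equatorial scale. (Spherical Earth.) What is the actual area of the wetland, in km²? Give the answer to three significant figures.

30500 km²

Mercator is conformal, so the point scale is isotropic: h = k = sec φ = 1/cos φ.
Areal scale = k² = sec²φ = 1/cos²(50.7°) = 1/0.6334² = 2.493.
True area = apparent / (areal scale) = 76000 / 2.493 ≈ 30500 km².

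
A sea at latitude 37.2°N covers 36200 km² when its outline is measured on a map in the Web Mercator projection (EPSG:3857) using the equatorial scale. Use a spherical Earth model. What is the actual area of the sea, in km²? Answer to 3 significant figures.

23000 km²

The Mercator projection is conformal; its linear scale factor is the same in every direction and equals sec φ = 1/cos φ.
Areal scale = k² = sec²φ = 1/cos²(37.2°) = 1/0.7965² = 1.576.
True area = apparent / (areal scale) = 36200 / 1.576 ≈ 23000 km².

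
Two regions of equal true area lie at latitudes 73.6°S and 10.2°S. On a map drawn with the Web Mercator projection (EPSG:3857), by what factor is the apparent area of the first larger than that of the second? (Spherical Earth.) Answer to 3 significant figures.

Mercator areal scale is sec²φ.
At 73.6°: sec²(73.6°) = 1/0.2823² = 12.54.
At 10.2°: sec²(10.2°) = 1/0.9842² = 1.032.
Ratio = 12.54/1.032 = cos²(10.2°)/cos²(73.6°) ≈ 12.2.

12.2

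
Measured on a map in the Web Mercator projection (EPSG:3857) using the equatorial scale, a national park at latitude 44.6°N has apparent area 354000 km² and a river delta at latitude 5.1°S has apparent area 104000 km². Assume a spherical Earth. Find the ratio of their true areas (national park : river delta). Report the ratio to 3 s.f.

On Mercator the areal scale is sec²φ, so true area = apparent × cos²φ.
True area of national park: 354000 × cos²(44.6°) = 354000 × 0.5070 = 179500 km².
True area of river delta: 104000 × cos²(5.1°) = 104000 × 0.9921 = 103200 km².
Ratio = 179500 / 103200 ≈ 1.74.

1.74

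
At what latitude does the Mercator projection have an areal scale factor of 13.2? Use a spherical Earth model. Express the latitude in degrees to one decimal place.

Mercator areal scale is sec²φ.
sec²φ = 13.2  ⇒  cos²φ = 0.07576  ⇒  cos φ = 0.2752.
φ = arccos(0.2752) ≈ 74.0°.

74.0°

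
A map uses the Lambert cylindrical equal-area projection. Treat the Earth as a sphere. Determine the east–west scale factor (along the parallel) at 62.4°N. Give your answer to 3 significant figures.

The Lambert cylindrical equal-area projection is the cylindrical equal-area projection with its standard parallel at the equator (φ₀ = 0). Cylindrical equal-area (φ₀ = 0°): h = cos φ / cos 0° along meridians, k = cos 0° / cos φ along parallels; h·k = 1.
k = cos 0° / cos 62.4° = 1.000/0.4633 = 2.158.

2.16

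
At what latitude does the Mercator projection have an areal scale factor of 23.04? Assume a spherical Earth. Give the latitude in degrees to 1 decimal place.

78.0°

Mercator areal scale is sec²φ.
sec²φ = 23.04  ⇒  cos²φ = 0.04340  ⇒  cos φ = 0.2083.
φ = arccos(0.2083) ≈ 78.0°.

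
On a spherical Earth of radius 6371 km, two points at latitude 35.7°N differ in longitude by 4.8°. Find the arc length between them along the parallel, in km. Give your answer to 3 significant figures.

Arc length along a parallel = R cos φ · Δλ (with Δλ in radians).
= 6371 × cos 35.7° × (4.8° × π/180) = 6371 × 0.8121 × 0.08378 ≈ 433 km.

433 km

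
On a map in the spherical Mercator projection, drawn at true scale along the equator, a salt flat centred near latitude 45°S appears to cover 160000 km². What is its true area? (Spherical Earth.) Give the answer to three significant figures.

Mercator is conformal, so the point scale is isotropic: h = k = sec φ = 1/cos φ.
Areal scale = k² = sec²φ = 1/cos²(45°) = 1/0.7071² = 2.000.
True area = apparent / (areal scale) = 160000 / 2.000 ≈ 80000 km².

80000 km²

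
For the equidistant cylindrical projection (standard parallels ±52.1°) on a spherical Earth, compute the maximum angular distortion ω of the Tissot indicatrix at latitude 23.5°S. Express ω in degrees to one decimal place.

The equidistant cylindrical projection with φ₀ = 52.1° has h = 1 (meridians true) and k = cos φ₀ / cos φ along parallels.
At 23.5°: h = 1.000, k = 0.6698; principal scales a = 1.000, b = 0.6698.
sin(ω/2) = (a − b)/(a + b) = 0.3302/1.670 = 0.1977, so ω = 2 arcsin(0.1977) ≈ 22.8°.

22.8°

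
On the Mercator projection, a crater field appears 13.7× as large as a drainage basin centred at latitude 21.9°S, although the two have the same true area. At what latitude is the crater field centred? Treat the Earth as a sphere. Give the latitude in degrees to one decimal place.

75.5°

On Mercator, (apparent₁)/(apparent₂) = sec²φ₁ / sec²φ₂ when true areas are equal.
cos²φ₂ / cos²φ₁ = 13.7  ⇒  cos φ₁ = cos 21.9° / √13.7 = 0.9278/3.701 = 0.2507.
φ₁ = arccos(0.2507) ≈ 75.5°.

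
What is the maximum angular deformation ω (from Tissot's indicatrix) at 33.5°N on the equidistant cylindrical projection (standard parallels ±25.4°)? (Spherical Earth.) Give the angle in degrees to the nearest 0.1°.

4.6°

With standard parallel φ₀ = 25.4°, the equirectangular projection gives x = Rλ cos φ₀, y = Rφ, so h = 1 and k = cos 25.4° / cos φ.
At 33.5°: h = 1.000, k = 1.083; principal scales a = 1.083, b = 1.000.
sin(ω/2) = (a − b)/(a + b) = 0.08328/2.083 = 0.03998, so ω = 2 arcsin(0.03998) ≈ 4.6°.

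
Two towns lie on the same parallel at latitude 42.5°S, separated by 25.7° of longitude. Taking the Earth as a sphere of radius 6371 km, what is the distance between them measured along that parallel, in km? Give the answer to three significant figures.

Arc length along a parallel = R cos φ · Δλ (with Δλ in radians).
= 6371 × cos 42.5° × (25.7° × π/180) = 6371 × 0.7373 × 0.4485 ≈ 2110 km.

2110 km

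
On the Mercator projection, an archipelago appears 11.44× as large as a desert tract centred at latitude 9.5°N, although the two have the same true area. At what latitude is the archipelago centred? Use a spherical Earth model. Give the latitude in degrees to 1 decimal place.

73.0°

On Mercator, (apparent₁)/(apparent₂) = sec²φ₁ / sec²φ₂ when true areas are equal.
cos²φ₂ / cos²φ₁ = 11.44  ⇒  cos φ₁ = cos 9.5° / √11.44 = 0.9863/3.382 = 0.2916.
φ₁ = arccos(0.2916) ≈ 73.0°.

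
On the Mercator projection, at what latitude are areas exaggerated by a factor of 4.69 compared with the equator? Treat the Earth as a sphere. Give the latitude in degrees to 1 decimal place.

Mercator areal scale is sec²φ.
sec²φ = 4.69  ⇒  cos²φ = 0.2132  ⇒  cos φ = 0.4618.
φ = arccos(0.4618) ≈ 62.5°.

62.5°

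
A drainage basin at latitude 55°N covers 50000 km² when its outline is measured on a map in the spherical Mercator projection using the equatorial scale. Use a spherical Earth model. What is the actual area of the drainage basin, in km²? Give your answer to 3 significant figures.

Mercator is conformal, so the point scale is isotropic: h = k = sec φ = 1/cos φ.
Areal scale = k² = sec²φ = 1/cos²(55°) = 1/0.5736² = 3.040.
True area = apparent / (areal scale) = 50000 / 3.040 ≈ 16400 km².

16400 km²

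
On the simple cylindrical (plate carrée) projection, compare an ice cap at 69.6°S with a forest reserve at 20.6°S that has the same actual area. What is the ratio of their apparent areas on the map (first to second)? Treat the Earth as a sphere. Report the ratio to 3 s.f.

Plate carrée maps x = Rλ, y = Rφ. The meridian scale is h = 1 and the parallel scale is k = 1/cos φ = sec φ.
Areal scale at 69.6°: h·k = 1.000 × 2.869 = 2.869.
Areal scale at 20.6°: h·k = 1.000 × 1.068 = 1.068.
Ratio = 2.869/1.068 ≈ 2.69.

2.69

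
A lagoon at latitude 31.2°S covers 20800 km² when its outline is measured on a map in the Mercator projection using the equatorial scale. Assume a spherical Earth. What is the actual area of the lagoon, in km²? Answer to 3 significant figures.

For Mercator, h = k = sec φ (a conformal cylindrical projection has a single point scale, 1/cos φ).
Areal scale = k² = sec²φ = 1/cos²(31.2°) = 1/0.8554² = 1.367.
True area = apparent / (areal scale) = 20800 / 1.367 ≈ 15200 km².

15200 km²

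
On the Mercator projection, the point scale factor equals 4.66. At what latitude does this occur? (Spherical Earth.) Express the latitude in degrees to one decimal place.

77.6°

Mercator scale is k = sec φ = 1/cos φ.
1/cos φ = 4.66  ⇒  cos φ = 0.2146  ⇒  φ = arccos(0.2146) ≈ 77.6°.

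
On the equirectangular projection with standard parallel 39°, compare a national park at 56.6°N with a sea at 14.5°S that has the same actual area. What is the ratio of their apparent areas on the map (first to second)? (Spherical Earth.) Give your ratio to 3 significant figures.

With standard parallel φ₀ = 39°, the equirectangular projection gives x = Rλ cos φ₀, y = Rφ, so h = 1 and k = cos 39° / cos φ.
Areal scale at 56.6°: h·k = 1.000 × 1.412 = 1.412.
Areal scale at 14.5°: h·k = 1.000 × 0.8027 = 0.8027.
Ratio = 1.412/0.8027 ≈ 1.76.

1.76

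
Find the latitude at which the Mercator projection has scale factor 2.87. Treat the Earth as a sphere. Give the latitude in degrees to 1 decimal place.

Mercator scale is k = sec φ = 1/cos φ.
1/cos φ = 2.87  ⇒  cos φ = 0.3484  ⇒  φ = arccos(0.3484) ≈ 69.6°.

69.6°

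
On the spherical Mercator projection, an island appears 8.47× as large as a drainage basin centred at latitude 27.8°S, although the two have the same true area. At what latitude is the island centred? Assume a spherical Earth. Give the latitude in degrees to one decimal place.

72.3°

For equal true areas on Mercator, apparent areas scale as sec²φ, so the ratio is cos²φ₂ / cos²φ₁.
cos²φ₂ / cos²φ₁ = 8.47  ⇒  cos φ₁ = cos 27.8° / √8.47 = 0.8846/2.910 = 0.3039.
φ₁ = arccos(0.3039) ≈ 72.3°.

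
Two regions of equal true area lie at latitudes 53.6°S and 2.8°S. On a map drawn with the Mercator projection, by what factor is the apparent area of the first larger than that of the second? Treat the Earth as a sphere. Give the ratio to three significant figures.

Mercator is conformal with k = sec φ, so areal scale = k² = sec²φ.
At 53.6°: sec²(53.6°) = 1/0.5934² = 2.840.
At 2.8°: sec²(2.8°) = 1/0.9988² = 1.002.
Ratio = 2.840/1.002 = cos²(2.8°)/cos²(53.6°) ≈ 2.83.

2.83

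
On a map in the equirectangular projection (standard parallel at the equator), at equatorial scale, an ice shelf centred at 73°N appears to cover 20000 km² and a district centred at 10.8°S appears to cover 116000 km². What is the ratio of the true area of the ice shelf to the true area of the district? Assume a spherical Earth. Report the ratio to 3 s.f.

Plate carrée has h = 1 and k = sec φ, giving areal scale sec φ; true area = (apparent area) · cos φ.
True area of ice shelf: 20000 × cos(73°) = 20000 × 0.2924 = 5847 km².
True area of district: 116000 × cos(10.8°) = 116000 × 0.9823 = 113900 km².
Ratio = 5847 / 113900 ≈ 0.0513.

0.0513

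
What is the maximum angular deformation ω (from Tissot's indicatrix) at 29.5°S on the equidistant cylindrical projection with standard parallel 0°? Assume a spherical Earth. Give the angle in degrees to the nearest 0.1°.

Plate carrée maps x = Rλ, y = Rφ. The meridian scale is h = 1 and the parallel scale is k = 1/cos φ = sec φ.
At 29.5°: h = 1.000, k = 1.149; principal scales a = 1.149, b = 1.000.
sin(ω/2) = (a − b)/(a + b) = 0.1490/2.149 = 0.06932, so ω = 2 arcsin(0.06932) ≈ 7.9°.

7.9°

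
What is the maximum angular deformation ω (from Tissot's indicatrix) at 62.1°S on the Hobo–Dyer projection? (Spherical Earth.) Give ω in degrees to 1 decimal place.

57.9°

The Hobo–Dyer projection is cylindrical equal-area with φ₀ = 37.5°. For cylindrical equal-area with standard parallel φ₀, h = cos φ / cos φ₀ and k = cos φ₀ / cos φ, so h·k = 1.
At 62.1°: h = 0.5898, k = 1.695; principal scales a = 1.695, b = 0.5898.
sin(ω/2) = (a − b)/(a + b) = 1.106/2.285 = 0.4838, so ω = 2 arcsin(0.4838) ≈ 57.9°.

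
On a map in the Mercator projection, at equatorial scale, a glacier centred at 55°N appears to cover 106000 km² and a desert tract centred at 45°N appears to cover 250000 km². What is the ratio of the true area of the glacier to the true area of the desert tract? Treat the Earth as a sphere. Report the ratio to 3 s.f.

0.279

On Mercator the areal scale is sec²φ, so true area = apparent × cos²φ.
True area of glacier: 106000 × cos²(55°) = 106000 × 0.3290 = 34870 km².
True area of desert tract: 250000 × cos²(45°) = 250000 × 0.5000 = 125000 km².
Ratio = 34870 / 125000 ≈ 0.279.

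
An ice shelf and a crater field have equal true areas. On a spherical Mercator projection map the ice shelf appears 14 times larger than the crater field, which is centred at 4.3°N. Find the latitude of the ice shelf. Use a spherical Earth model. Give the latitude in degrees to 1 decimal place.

On Mercator, (apparent₁)/(apparent₂) = sec²φ₁ / sec²φ₂ when true areas are equal.
cos²φ₂ / cos²φ₁ = 14  ⇒  cos φ₁ = cos 4.3° / √14 = 0.9972/3.742 = 0.2665.
φ₁ = arccos(0.2665) ≈ 74.5°.

74.5°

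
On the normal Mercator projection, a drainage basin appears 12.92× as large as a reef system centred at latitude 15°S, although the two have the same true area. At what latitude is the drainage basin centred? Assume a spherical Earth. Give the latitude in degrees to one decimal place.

On Mercator, (apparent₁)/(apparent₂) = sec²φ₁ / sec²φ₂ when true areas are equal.
cos²φ₂ / cos²φ₁ = 12.92  ⇒  cos φ₁ = cos 15° / √12.92 = 0.9659/3.594 = 0.2687.
φ₁ = arccos(0.2687) ≈ 74.4°.

74.4°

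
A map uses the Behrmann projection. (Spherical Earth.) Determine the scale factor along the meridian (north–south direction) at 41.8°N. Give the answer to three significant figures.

The Behrmann projection is cylindrical equal-area with φ₀ = 30°. Cylindrical equal-area (φ₀ = 30°): h = cos φ / cos 30° along meridians, k = cos 30° / cos φ along parallels; h·k = 1.
h = cos 41.8° / cos 30° = 0.7455/0.8660 = 0.8608.

0.861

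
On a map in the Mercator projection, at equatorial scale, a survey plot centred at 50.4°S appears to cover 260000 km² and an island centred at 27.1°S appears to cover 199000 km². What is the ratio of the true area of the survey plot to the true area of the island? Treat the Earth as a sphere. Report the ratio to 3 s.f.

Since Mercator area scale is 1/cos²φ, the true area equals the apparent area multiplied by cos²φ.
True area of survey plot: 260000 × cos²(50.4°) = 260000 × 0.4063 = 105600 km².
True area of island: 199000 × cos²(27.1°) = 199000 × 0.7925 = 157700 km².
Ratio = 105600 / 157700 ≈ 0.670.

0.670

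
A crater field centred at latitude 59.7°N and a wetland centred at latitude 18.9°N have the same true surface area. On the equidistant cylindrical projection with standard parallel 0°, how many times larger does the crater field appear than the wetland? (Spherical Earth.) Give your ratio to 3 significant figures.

1.88

For the equirectangular projection with φ₀ = 0 (plate carrée), h = 1 along meridians and k = sec φ along parallels.
Areal scale at 59.7°: h·k = 1.000 × 1.982 = 1.982.
Areal scale at 18.9°: h·k = 1.000 × 1.057 = 1.057.
Ratio = 1.982/1.057 ≈ 1.88.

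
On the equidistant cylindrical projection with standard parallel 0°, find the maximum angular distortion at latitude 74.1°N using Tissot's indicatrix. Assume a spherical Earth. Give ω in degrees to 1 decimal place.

69.5°

For the equirectangular projection with φ₀ = 0 (plate carrée), h = 1 along meridians and k = sec φ along parallels.
At 74.1°: h = 1.000, k = 3.650; principal scales a = 3.650, b = 1.000.
sin(ω/2) = (a − b)/(a + b) = 2.650/4.650 = 0.5699, so ω = 2 arcsin(0.5699) ≈ 69.5°.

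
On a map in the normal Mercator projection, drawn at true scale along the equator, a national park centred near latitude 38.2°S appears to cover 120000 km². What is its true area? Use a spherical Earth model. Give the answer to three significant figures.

The Mercator projection is conformal; its linear scale factor is the same in every direction and equals sec φ = 1/cos φ.
Areal scale = k² = sec²φ = 1/cos²(38.2°) = 1/0.7859² = 1.619.
True area = apparent / (areal scale) = 120000 / 1.619 ≈ 74100 km².

74100 km²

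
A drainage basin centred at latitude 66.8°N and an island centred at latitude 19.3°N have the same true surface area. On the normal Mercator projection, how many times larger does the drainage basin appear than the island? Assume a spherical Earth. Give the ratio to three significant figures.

5.74

Mercator is conformal with k = sec φ, so areal scale = k² = sec²φ.
At 66.8°: sec²(66.8°) = 1/0.3939² = 6.444.
At 19.3°: sec²(19.3°) = 1/0.9438² = 1.123.
Ratio = 6.444/1.123 = cos²(19.3°)/cos²(66.8°) ≈ 5.74.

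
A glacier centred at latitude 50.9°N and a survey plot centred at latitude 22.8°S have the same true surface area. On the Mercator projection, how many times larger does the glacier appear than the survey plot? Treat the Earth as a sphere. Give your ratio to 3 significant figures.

2.14

Mercator is conformal with k = sec φ, so areal scale = k² = sec²φ.
At 50.9°: sec²(50.9°) = 1/0.6307² = 2.514.
At 22.8°: sec²(22.8°) = 1/0.9219² = 1.177.
Ratio = 2.514/1.177 = cos²(22.8°)/cos²(50.9°) ≈ 2.14.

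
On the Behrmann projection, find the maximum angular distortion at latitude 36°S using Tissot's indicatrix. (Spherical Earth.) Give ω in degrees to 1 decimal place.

Behrmann is a cylindrical equal-area projection with standard parallels at ±30°. For cylindrical equal-area with standard parallel φ₀, h = cos φ / cos φ₀ and k = cos φ₀ / cos φ, so h·k = 1.
At 36°: h = 0.9342, k = 1.070; principal scales a = 1.070, b = 0.9342.
sin(ω/2) = (a − b)/(a + b) = 0.1363/2.005 = 0.06799, so ω = 2 arcsin(0.06799) ≈ 7.8°.

7.8°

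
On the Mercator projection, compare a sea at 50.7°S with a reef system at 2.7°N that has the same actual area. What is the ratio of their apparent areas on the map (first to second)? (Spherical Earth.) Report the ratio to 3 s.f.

Mercator areal scale is sec²φ.
At 50.7°: sec²(50.7°) = 1/0.6334² = 2.493.
At 2.7°: sec²(2.7°) = 1/0.9989² = 1.002.
Ratio = 2.493/1.002 = cos²(2.7°)/cos²(50.7°) ≈ 2.49.

2.49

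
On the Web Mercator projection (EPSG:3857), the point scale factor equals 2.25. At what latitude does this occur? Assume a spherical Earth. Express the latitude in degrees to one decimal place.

63.6°

Mercator scale is k = sec φ = 1/cos φ.
1/cos φ = 2.25  ⇒  cos φ = 0.4444  ⇒  φ = arccos(0.4444) ≈ 63.6°.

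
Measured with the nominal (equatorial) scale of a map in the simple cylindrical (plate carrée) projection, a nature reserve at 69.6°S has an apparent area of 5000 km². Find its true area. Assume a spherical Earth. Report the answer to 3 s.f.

1740 km²

Plate carrée maps x = Rλ, y = Rφ. The meridian scale is h = 1 and the parallel scale is k = 1/cos φ = sec φ.
Areal scale = h·k = 1 × sec φ; at 69.6°, h = 1.000, k = 2.869, so h·k = 2.869.
True area = apparent / (areal scale) = 5000 / 2.869 ≈ 1740 km².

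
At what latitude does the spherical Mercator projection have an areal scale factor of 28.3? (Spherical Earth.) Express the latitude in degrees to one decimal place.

79.2°

Mercator areal scale is sec²φ.
sec²φ = 28.3  ⇒  cos²φ = 0.03534  ⇒  cos φ = 0.1880.
φ = arccos(0.1880) ≈ 79.2°.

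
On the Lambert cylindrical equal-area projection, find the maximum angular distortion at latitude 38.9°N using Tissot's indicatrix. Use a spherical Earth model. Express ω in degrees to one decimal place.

The Lambert cylindrical equal-area projection is the cylindrical equal-area projection with its standard parallel at the equator (φ₀ = 0). A cylindrical equal-area projection with standard parallel φ₀ has meridian scale h = cos φ / cos φ₀ and parallel scale k = cos φ₀ / cos φ (so areas are preserved, h·k = 1).
At 38.9°: h = 0.7782, k = 1.285; principal scales a = 1.285, b = 0.7782.
sin(ω/2) = (a − b)/(a + b) = 0.5067/2.063 = 0.2456, so ω = 2 arcsin(0.2456) ≈ 28.4°.

28.4°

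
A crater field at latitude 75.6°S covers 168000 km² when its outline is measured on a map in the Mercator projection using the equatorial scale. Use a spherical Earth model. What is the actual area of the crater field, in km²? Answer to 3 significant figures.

The Mercator projection is conformal; its linear scale factor is the same in every direction and equals sec φ = 1/cos φ.
Areal scale = k² = sec²φ = 1/cos²(75.6°) = 1/0.2487² = 16.17.
True area = apparent / (areal scale) = 168000 / 16.17 ≈ 10400 km².

10400 km²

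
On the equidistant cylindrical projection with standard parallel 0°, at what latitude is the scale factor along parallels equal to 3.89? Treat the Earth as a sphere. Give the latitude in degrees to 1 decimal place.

Plate carrée: h = 1, k = sec φ along parallels.
sec φ = 3.89  ⇒  cos φ = 0.2571  ⇒  φ ≈ 75.1°.

75.1°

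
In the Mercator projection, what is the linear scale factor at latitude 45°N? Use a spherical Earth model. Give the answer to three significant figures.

For Mercator, h = k = sec φ (a conformal cylindrical projection has a single point scale, 1/cos φ).
k = 1/cos 45° = 1/0.7071 = 1.414.

1.41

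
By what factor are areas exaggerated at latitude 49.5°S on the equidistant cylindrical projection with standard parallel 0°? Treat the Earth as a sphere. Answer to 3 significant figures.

1.54

Plate carrée maps x = Rλ, y = Rφ. The meridian scale is h = 1 and the parallel scale is k = 1/cos φ = sec φ.
Areal scale = h·k = 1 × sec φ; at 49.5°, h = 1.000, k = 1.540, so h·k = 1.540.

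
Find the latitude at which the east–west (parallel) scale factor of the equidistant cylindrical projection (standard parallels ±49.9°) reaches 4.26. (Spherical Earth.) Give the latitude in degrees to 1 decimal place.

With standard parallel φ₀ = 49.9°, the equirectangular projection gives x = Rλ cos φ₀, y = Rφ, so h = 1 and k = cos 49.9° / cos φ.
k = cos φ₀ / cos φ = 4.26  ⇒  cos φ = cos 49.9° / 4.26 = 0.1512.
φ = arccos(0.1512) ≈ 81.3°.

81.3°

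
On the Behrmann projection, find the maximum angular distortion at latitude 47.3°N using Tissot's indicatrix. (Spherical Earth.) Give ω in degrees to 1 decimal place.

27.7°

Behrmann is a cylindrical equal-area projection with standard parallels at ±30°. A cylindrical equal-area projection with standard parallel φ₀ has meridian scale h = cos φ / cos φ₀ and parallel scale k = cos φ₀ / cos φ (so areas are preserved, h·k = 1).
At 47.3°: h = 0.7831, k = 1.277; principal scales a = 1.277, b = 0.7831.
sin(ω/2) = (a − b)/(a + b) = 0.4940/2.060 = 0.2398, so ω = 2 arcsin(0.2398) ≈ 27.7°.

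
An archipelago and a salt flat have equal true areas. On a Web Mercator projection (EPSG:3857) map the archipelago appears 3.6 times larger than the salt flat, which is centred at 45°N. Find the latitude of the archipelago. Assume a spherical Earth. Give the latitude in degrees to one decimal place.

68.1°

Mercator areal scale is sec²φ, so apparent-area ratio = sec²φ₁ / sec²φ₂ = cos²φ₂ / cos²φ₁.
cos²φ₂ / cos²φ₁ = 3.6  ⇒  cos φ₁ = cos 45° / √3.6 = 0.7071/1.897 = 0.3727.
φ₁ = arccos(0.3727) ≈ 68.1°.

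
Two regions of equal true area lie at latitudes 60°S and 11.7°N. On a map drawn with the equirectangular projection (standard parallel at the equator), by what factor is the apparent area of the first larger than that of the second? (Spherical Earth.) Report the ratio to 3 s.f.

1.96

Plate carrée maps x = Rλ, y = Rφ. The meridian scale is h = 1 and the parallel scale is k = 1/cos φ = sec φ.
Areal scale at 60°: h·k = 1.000 × 2.000 = 2.000.
Areal scale at 11.7°: h·k = 1.000 × 1.021 = 1.021.
Ratio = 2.000/1.021 ≈ 1.96.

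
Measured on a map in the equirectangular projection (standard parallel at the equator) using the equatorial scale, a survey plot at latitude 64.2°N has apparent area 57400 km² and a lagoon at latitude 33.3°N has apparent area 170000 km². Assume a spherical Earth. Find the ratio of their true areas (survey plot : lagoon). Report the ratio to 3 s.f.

On the plate carrée, areal scale = h·k = 1 × sec φ, so true area = apparent × cos φ.
True area of survey plot: 57400 × cos(64.2°) = 57400 × 0.4352 = 24980 km².
True area of lagoon: 170000 × cos(33.3°) = 170000 × 0.8358 = 142100 km².
Ratio = 24980 / 142100 ≈ 0.176.

0.176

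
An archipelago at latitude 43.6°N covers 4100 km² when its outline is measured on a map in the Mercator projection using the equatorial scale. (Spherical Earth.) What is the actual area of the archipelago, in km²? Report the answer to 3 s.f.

Mercator is conformal, so the point scale is isotropic: h = k = sec φ = 1/cos φ.
Areal scale = k² = sec²φ = 1/cos²(43.6°) = 1/0.7242² = 1.907.
True area = apparent / (areal scale) = 4100 / 1.907 ≈ 2150 km².

2150 km²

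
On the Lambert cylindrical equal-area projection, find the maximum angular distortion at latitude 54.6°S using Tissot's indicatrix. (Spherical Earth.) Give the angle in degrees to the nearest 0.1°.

59.7°

The Lambert cylindrical equal-area projection is the cylindrical equal-area projection with its standard parallel at the equator (φ₀ = 0). Cylindrical equal-area (φ₀ = 0°): h = cos φ / cos 0° along meridians, k = cos 0° / cos φ along parallels; h·k = 1.
At 54.6°: h = 0.5793, k = 1.726; principal scales a = 1.726, b = 0.5793.
sin(ω/2) = (a − b)/(a + b) = 1.147/2.306 = 0.4975, so ω = 2 arcsin(0.4975) ≈ 59.7°.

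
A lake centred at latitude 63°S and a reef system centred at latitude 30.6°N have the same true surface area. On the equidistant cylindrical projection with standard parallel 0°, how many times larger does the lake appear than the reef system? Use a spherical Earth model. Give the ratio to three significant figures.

Plate carrée maps x = Rλ, y = Rφ. The meridian scale is h = 1 and the parallel scale is k = 1/cos φ = sec φ.
Areal scale at 63°: h·k = 1.000 × 2.203 = 2.203.
Areal scale at 30.6°: h·k = 1.000 × 1.162 = 1.162.
Ratio = 2.203/1.162 ≈ 1.90.

1.90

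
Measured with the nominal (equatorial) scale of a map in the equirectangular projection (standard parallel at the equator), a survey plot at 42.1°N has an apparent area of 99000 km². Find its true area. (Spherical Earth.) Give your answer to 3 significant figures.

73500 km²

In the plate carrée (x = Rλ, y = Rφ), meridians are true-scale (h = 1) and parallels are stretched by k = sec φ.
Areal scale = h·k = 1 × sec φ; at 42.1°, h = 1.000, k = 1.348, so h·k = 1.348.
True area = apparent / (areal scale) = 99000 / 1.348 ≈ 73500 km².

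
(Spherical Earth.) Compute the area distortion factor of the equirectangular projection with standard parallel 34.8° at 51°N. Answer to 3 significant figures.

1.30

With standard parallel φ₀ = 34.8°, the equirectangular projection gives x = Rλ cos φ₀, y = Rφ, so h = 1 and k = cos 34.8° / cos φ.
Areal scale = h·k = 1 × cos φ₀ / cos φ; at 51°, h = 1.000, k = 1.305, so h·k = 1.305.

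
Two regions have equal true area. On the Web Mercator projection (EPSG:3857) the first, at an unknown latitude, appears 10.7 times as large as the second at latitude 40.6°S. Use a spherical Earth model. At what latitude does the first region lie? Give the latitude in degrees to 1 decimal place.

76.6°

Mercator areal scale is sec²φ, so apparent-area ratio = sec²φ₁ / sec²φ₂ = cos²φ₂ / cos²φ₁.
cos²φ₂ / cos²φ₁ = 10.7  ⇒  cos φ₁ = cos 40.6° / √10.7 = 0.7593/3.271 = 0.2321.
φ₁ = arccos(0.2321) ≈ 76.6°.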